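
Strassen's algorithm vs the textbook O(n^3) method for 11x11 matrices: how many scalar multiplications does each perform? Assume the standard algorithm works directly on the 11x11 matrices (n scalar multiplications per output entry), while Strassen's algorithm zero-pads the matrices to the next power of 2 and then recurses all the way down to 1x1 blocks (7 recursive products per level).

Matrix multiplication for 11x11 matrices:

Strassen's algorithm requires power-of-2 dimensions. Pad 11x11 to 16x16 (next power of 2).

Standard algorithm: 11^3 = 1331 multiplications
Strassen's algorithm: 7^(log2(16)) = 7^4 = 2401 multiplications
Difference: 1331 - 2401 = -1070 (Strassen uses MORE here due to padding overhead — for small or just-over-power-of-2 n, padding can outweigh the per-level savings)

Standard: 1331 multiplications (11^3). Strassen: 2401 multiplications (7^4, after padding to 16x16). Strassen reduces 8 recursive multiplications to 7 at each level.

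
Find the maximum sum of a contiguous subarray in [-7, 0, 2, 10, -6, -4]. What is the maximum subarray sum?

Using Kadane's algorithm on [-7, 0, 2, 10, -6, -4]:

Scanning through the array:
Position 1 (value 0): max_ending_here = 0, max_so_far = 0
Position 2 (value 2): max_ending_here = 2, max_so_far = 2
Position 3 (value 10): max_ending_here = 12, max_so_far = 12
Position 4 (value -6): max_ending_here = 6, max_so_far = 12
Position 5 (value -4): max_ending_here = 2, max_so_far = 12

Maximum subarray: [0, 2, 10]
Maximum sum: 12

The maximum subarray is [0, 2, 10] with sum 12. This subarray runs from index 1 to index 3.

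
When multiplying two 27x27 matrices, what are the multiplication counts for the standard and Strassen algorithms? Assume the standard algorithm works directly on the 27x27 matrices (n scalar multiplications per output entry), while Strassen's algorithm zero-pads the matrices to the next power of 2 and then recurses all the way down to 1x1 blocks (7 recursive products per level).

Matrix multiplication for 27x27 matrices:

Strassen's algorithm requires power-of-2 dimensions. Pad 27x27 to 32x32 (next power of 2).

Standard algorithm: 27^3 = 19683 multiplications
Strassen's algorithm: 7^(log2(32)) = 7^5 = 16807 multiplications
Savings: 19683 - 16807 = 2876 multiplications

Standard: 19683 multiplications (27^3). Strassen: 16807 multiplications (7^5, after padding to 32x32). Strassen reduces 8 recursive multiplications to 7 at each level.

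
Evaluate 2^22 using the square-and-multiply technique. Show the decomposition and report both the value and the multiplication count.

Computing 2^22 by squaring (build up from 2^1; each line after the first costs one multiplication):

2^1 = 2
2^2 = (2^1)^2 = 2^2 = 4
2^4 = (2^2)^2 = 4^2 = 16
2^5 = 2 * 2^4 = 2 * 16 = 32
2^10 = (2^5)^2 = 32^2 = 1024
2^11 = 2 * 2^10 = 2 * 1024 = 2048
2^22 = (2^11)^2 = 2048^2 = 4194304

Result: 4194304
Multiplications needed: 6 (6 lines after 2^1)

2^22 = 4194304. Using exponentiation by squaring, this requires 6 multiplications. The key idea: if the exponent is even, square the half-power; if odd, multiply by the base once.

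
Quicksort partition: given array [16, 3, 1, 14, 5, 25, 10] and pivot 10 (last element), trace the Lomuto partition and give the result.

Lomuto partition with pivot = 10:

Initial array: [16, 3, 1, 14, 5, 25, 10]

arr[0]=16 > 10: no swap
arr[1]=3 <= 10: swap with position 0, array becomes [3, 16, 1, 14, 5, 25, 10]
arr[2]=1 <= 10: swap with position 1, array becomes [3, 1, 16, 14, 5, 25, 10]
arr[3]=14 > 10: no swap
arr[4]=5 <= 10: swap with position 2, array becomes [3, 1, 5, 14, 16, 25, 10]
arr[5]=25 > 10: no swap

Place pivot at position 3: [3, 1, 5, 10, 16, 25, 14]
Pivot position: 3

After partitioning with pivot 10, the array becomes [3, 1, 5, 10, 16, 25, 14]. The pivot is placed at index 3. All elements to the left of the pivot are <= 10, and all elements to the right are > 10.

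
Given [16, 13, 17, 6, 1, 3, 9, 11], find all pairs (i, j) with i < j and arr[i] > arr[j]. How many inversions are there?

Finding inversions in [16, 13, 17, 6, 1, 3, 9, 11]:

(0, 1): arr[0]=16 > arr[1]=13
(0, 3): arr[0]=16 > arr[3]=6
(0, 4): arr[0]=16 > arr[4]=1
(0, 5): arr[0]=16 > arr[5]=3
(0, 6): arr[0]=16 > arr[6]=9
(0, 7): arr[0]=16 > arr[7]=11
(1, 3): arr[1]=13 > arr[3]=6
(1, 4): arr[1]=13 > arr[4]=1
(1, 5): arr[1]=13 > arr[5]=3
(1, 6): arr[1]=13 > arr[6]=9
(1, 7): arr[1]=13 > arr[7]=11
(2, 3): arr[2]=17 > arr[3]=6
(2, 4): arr[2]=17 > arr[4]=1
(2, 5): arr[2]=17 > arr[5]=3
(2, 6): arr[2]=17 > arr[6]=9
(2, 7): arr[2]=17 > arr[7]=11
(3, 4): arr[3]=6 > arr[4]=1
(3, 5): arr[3]=6 > arr[5]=3

Total inversions: 18

The array has 18 inversion(s): (0,1), (0,3), (0,4), (0,5), (0,6), (0,7), (1,3), (1,4), (1,5), (1,6), (1,7), (2,3), (2,4), (2,5), (2,6), (2,7), (3,4), (3,5). Each pair (i,j) satisfies i < j and arr[i] > arr[j].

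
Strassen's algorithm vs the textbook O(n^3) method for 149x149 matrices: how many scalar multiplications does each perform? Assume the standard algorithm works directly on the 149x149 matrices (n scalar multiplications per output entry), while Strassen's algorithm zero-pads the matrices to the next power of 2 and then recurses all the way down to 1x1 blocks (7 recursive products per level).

Matrix multiplication for 149x149 matrices:

Strassen's algorithm requires power-of-2 dimensions. Pad 149x149 to 256x256 (next power of 2).

Standard algorithm: 149^3 = 3307949 multiplications
Strassen's algorithm: 7^(log2(256)) = 7^8 = 5764801 multiplications
Difference: 3307949 - 5764801 = -2456852 (Strassen uses MORE here due to padding overhead — for small or just-over-power-of-2 n, padding can outweigh the per-level savings)

Standard: 3307949 multiplications (149^3). Strassen: 5764801 multiplications (7^8, after padding to 256x256). Strassen reduces 8 recursive multiplications to 7 at each level.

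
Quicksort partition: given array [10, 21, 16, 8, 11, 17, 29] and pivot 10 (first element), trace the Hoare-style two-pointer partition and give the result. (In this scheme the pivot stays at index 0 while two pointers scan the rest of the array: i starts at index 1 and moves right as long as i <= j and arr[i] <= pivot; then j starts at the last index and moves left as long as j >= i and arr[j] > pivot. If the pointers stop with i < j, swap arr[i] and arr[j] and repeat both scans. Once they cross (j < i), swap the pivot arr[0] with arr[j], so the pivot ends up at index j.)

Hoare-style two-pointer partition with pivot = 10:

Initial array: [10, 21, 16, 8, 11, 17, 29]

Pointers start at i = 1, j = 6.
i stops at index 1 (arr[1]=21 > 10), j stops at index 3 (arr[3]=8 <= 10): swap arr[1] and arr[3], array becomes [10, 8, 16, 21, 11, 17, 29]
i ends at 2, j ends at 1: the pointers have crossed (j < i), so scanning stops.

Swap pivot arr[0] with arr[1] to place pivot at position 1: [8, 10, 16, 21, 11, 17, 29]
Pivot position: 1

After partitioning with pivot 10, the array becomes [8, 10, 16, 21, 11, 17, 29]. The pivot is placed at index 1. All elements to the left of the pivot are <= 10, and all elements to the right are > 10.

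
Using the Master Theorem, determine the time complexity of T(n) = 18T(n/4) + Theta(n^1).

Master Theorem for T(n) = 18T(n/4) + O(n^1):

a = 18, b = 4, c = 1
log_b(a) = log_4(18) = 2.0850

Case 1: c = 1 < log_4(18) = 2.0850
T(n) = O(n^(log_4 18))

For T(n) = 18T(n/4) + O(n^1): log_4(18) = 2.0850. This is Case 1 of the Master Theorem (c < log_b(a), work dominated by leaves), giving O(n^(log_4 18)).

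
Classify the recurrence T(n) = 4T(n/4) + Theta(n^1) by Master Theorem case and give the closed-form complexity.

Master Theorem for T(n) = 4T(n/4) + O(n^1):

a = 4, b = 4, c = 1
log_b(a) = log_4(4) = 1.0000

Case 2: c = 1 = log_4(4) = 1.0000
T(n) = O(n^1 log n) = O(n log n)

For T(n) = 4T(n/4) + O(n^1): log_4(4) = 1.0000. This is Case 2 of the Master Theorem (c = log_b(a), equal work at all levels), giving O(n log n).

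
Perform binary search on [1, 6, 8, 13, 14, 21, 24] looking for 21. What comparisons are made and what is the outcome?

Binary search for 21 in [1, 6, 8, 13, 14, 21, 24]:

lo=0, hi=6, mid=3, arr[mid]=13 -> 13 < 21, search right half
lo=4, hi=6, mid=5, arr[mid]=21 -> Found target at index 5!

Binary search finds 21 at index 5 after 2 comparisons. The search repeatedly halves the search space by comparing with the middle element.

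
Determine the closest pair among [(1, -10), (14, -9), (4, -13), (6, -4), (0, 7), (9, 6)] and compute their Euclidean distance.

Computing all pairwise distances among 6 points:

d((1, -10), (14, -9)) = 13.0384
d((1, -10), (4, -13)) = 4.2426 <-- minimum
d((1, -10), (6, -4)) = 7.8102
d((1, -10), (0, 7)) = 17.0294
d((1, -10), (9, 6)) = 17.8885
d((14, -9), (4, -13)) = 10.7703
d((14, -9), (6, -4)) = 9.434
d((14, -9), (0, 7)) = 21.2603
d((14, -9), (9, 6)) = 15.8114
d((4, -13), (6, -4)) = 9.2195
d((4, -13), (0, 7)) = 20.3961
d((4, -13), (9, 6)) = 19.6469
d((6, -4), (0, 7)) = 12.53
d((6, -4), (9, 6)) = 10.4403
d((0, 7), (9, 6)) = 9.0554

Closest pair: (1, -10) and (4, -13) with distance 4.2426

The closest pair is (1, -10) and (4, -13) with Euclidean distance 4.2426. For 6 points, brute-force pairwise comparison is shown above. For large n, the divide-and-conquer algorithm (sort by x, recurse on halves, check the dividing strip) achieves O(n log n).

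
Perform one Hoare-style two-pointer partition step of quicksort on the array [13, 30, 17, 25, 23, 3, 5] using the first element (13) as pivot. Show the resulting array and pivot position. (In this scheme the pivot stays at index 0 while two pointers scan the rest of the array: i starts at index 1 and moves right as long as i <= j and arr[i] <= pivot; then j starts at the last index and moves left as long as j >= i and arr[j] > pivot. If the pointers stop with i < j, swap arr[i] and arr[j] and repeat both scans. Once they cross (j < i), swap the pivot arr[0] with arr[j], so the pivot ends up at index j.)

Hoare-style two-pointer partition with pivot = 13:

Initial array: [13, 30, 17, 25, 23, 3, 5]

Pointers start at i = 1, j = 6.
i stops at index 1 (arr[1]=30 > 13), j stops at index 6 (arr[6]=5 <= 13): swap arr[1] and arr[6], array becomes [13, 5, 17, 25, 23, 3, 30]
i stops at index 2 (arr[2]=17 > 13), j stops at index 5 (arr[5]=3 <= 13): swap arr[2] and arr[5], array becomes [13, 5, 3, 25, 23, 17, 30]
i ends at 3, j ends at 2: the pointers have crossed (j < i), so scanning stops.

Swap pivot arr[0] with arr[2] to place pivot at position 2: [3, 5, 13, 25, 23, 17, 30]
Pivot position: 2

After partitioning with pivot 13, the array becomes [3, 5, 13, 25, 23, 17, 30]. The pivot is placed at index 2. All elements to the left of the pivot are <= 13, and all elements to the right are > 13.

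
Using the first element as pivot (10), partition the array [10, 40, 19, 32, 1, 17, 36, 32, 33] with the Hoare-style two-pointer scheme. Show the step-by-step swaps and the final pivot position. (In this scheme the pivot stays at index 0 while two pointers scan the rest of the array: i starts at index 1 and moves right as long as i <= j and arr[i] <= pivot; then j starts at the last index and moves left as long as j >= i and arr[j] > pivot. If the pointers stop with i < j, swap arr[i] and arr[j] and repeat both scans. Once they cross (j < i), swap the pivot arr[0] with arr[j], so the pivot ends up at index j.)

Hoare-style two-pointer partition with pivot = 10:

Initial array: [10, 40, 19, 32, 1, 17, 36, 32, 33]

Pointers start at i = 1, j = 8.
i stops at index 1 (arr[1]=40 > 10), j stops at index 4 (arr[4]=1 <= 10): swap arr[1] and arr[4], array becomes [10, 1, 19, 32, 40, 17, 36, 32, 33]
i ends at 2, j ends at 1: the pointers have crossed (j < i), so scanning stops.

Swap pivot arr[0] with arr[1] to place pivot at position 1: [1, 10, 19, 32, 40, 17, 36, 32, 33]
Pivot position: 1

After partitioning with pivot 10, the array becomes [1, 10, 19, 32, 40, 17, 36, 32, 33]. The pivot is placed at index 1. All elements to the left of the pivot are <= 10, and all elements to the right are > 10.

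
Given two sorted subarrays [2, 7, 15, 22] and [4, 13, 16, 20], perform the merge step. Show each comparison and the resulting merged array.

Merging process:

Compare 2 vs 4: take 2 from left. Merged: [2]
Compare 7 vs 4: take 4 from right. Merged: [2, 4]
Compare 7 vs 13: take 7 from left. Merged: [2, 4, 7]
Compare 15 vs 13: take 13 from right. Merged: [2, 4, 7, 13]
Compare 15 vs 16: take 15 from left. Merged: [2, 4, 7, 13, 15]
Compare 22 vs 16: take 16 from right. Merged: [2, 4, 7, 13, 15, 16]
Compare 22 vs 20: take 20 from right. Merged: [2, 4, 7, 13, 15, 16, 20]
Append remaining from left: [22]. Merged: [2, 4, 7, 13, 15, 16, 20, 22]

Final merged array: [2, 4, 7, 13, 15, 16, 20, 22]
Total comparisons: 7

The merged array is [2, 4, 7, 13, 15, 16, 20, 22], requiring 7 comparisons. The merge step runs in O(n) time where n is the total number of elements.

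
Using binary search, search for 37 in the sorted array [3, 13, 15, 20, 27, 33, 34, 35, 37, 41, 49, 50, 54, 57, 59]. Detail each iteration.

Binary search for 37 in [3, 13, 15, 20, 27, 33, 34, 35, 37, 41, 49, 50, 54, 57, 59]:

lo=0, hi=14, mid=7, arr[mid]=35 -> 35 < 37, search right half
lo=8, hi=14, mid=11, arr[mid]=50 -> 50 > 37, search left half
lo=8, hi=10, mid=9, arr[mid]=41 -> 41 > 37, search left half
lo=8, hi=8, mid=8, arr[mid]=37 -> Found target at index 8!

Binary search finds 37 at index 8 after 4 comparisons. The search repeatedly halves the search space by comparing with the middle element.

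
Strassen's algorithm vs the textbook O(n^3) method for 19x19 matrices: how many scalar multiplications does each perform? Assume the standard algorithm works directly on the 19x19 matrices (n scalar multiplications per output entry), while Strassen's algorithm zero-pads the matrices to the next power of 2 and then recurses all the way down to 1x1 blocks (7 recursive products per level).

Matrix multiplication for 19x19 matrices:

Strassen's algorithm requires power-of-2 dimensions. Pad 19x19 to 32x32 (next power of 2).

Standard algorithm: 19^3 = 6859 multiplications
Strassen's algorithm: 7^(log2(32)) = 7^5 = 16807 multiplications
Difference: 6859 - 16807 = -9948 (Strassen uses MORE here due to padding overhead — for small or just-over-power-of-2 n, padding can outweigh the per-level savings)

Standard: 6859 multiplications (19^3). Strassen: 16807 multiplications (7^5, after padding to 32x32). Strassen reduces 8 recursive multiplications to 7 at each level.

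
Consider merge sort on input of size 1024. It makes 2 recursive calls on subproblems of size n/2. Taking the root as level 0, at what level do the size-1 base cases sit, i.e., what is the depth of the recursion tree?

For divide and conquer with division factor 2:

Problem sizes at each level:
Level 0: 1024
Level 1: 512
Level 2: 256
Level 3: 128
Level 4: 64
Level 5: 32
Level 6: 16
Level 7: 8
Level 8: 4
Level 9: 2
Level 10: 1

The root is level 0 and the size-1 base case is level 10 (the tree spans levels 0 through 10, i.e. 11 levels counting the root), so the depth is the number of divisions: log_2(1024) = 10

The recursion tree depth is log_2(1024) = 10. At each level, the problem size is divided by 2, so it takes 10 divisions to reduce to a base case of size 1. The algorithm makes 2 recursive calls at each level.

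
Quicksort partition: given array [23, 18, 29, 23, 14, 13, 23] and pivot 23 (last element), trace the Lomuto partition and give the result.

Lomuto partition with pivot = 23:

Initial array: [23, 18, 29, 23, 14, 13, 23]

arr[0]=23 <= 23: swap with position 0, array becomes [23, 18, 29, 23, 14, 13, 23]
arr[1]=18 <= 23: swap with position 1, array becomes [23, 18, 29, 23, 14, 13, 23]
arr[2]=29 > 23: no swap
arr[3]=23 <= 23: swap with position 2, array becomes [23, 18, 23, 29, 14, 13, 23]
arr[4]=14 <= 23: swap with position 3, array becomes [23, 18, 23, 14, 29, 13, 23]
arr[5]=13 <= 23: swap with position 4, array becomes [23, 18, 23, 14, 13, 29, 23]

Place pivot at position 5: [23, 18, 23, 14, 13, 23, 29]
Pivot position: 5

After partitioning with pivot 23, the array becomes [23, 18, 23, 14, 13, 23, 29]. The pivot is placed at index 5. All elements to the left of the pivot are <= 23, and all elements to the right are > 23.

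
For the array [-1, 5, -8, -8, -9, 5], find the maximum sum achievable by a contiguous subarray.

Using Kadane's algorithm on [-1, 5, -8, -8, -9, 5]:

Scanning through the array:
Position 1 (value 5): max_ending_here = 5, max_so_far = 5
Position 2 (value -8): max_ending_here = -3, max_so_far = 5
Position 3 (value -8): max_ending_here = -8, max_so_far = 5
Position 4 (value -9): max_ending_here = -9, max_so_far = 5
Position 5 (value 5): max_ending_here = 5, max_so_far = 5

Maximum subarray: [5]
Maximum sum: 5

The maximum subarray is [5] with sum 5. This subarray runs from index 1 to index 1.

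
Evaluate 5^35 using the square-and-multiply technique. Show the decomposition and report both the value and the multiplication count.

Computing 5^35 by squaring (build up from 5^1; each line after the first costs one multiplication):

5^1 = 5
5^2 = (5^1)^2 = 5^2 = 25
5^4 = (5^2)^2 = 25^2 = 625
5^8 = (5^4)^2 = 625^2 = 390625
5^16 = (5^8)^2 = 390625^2 = 152587890625
5^17 = 5 * 5^16 = 5 * 152587890625 = 762939453125
5^34 = (5^17)^2 = 762939453125^2 = 582076609134674072265625
5^35 = 5 * 5^34 = 5 * 582076609134674072265625 = 2910383045673370361328125

Result: 2910383045673370361328125
Multiplications needed: 7 (7 lines after 5^1)

5^35 = 2910383045673370361328125. Using exponentiation by squaring, this requires 7 multiplications. The key idea: if the exponent is even, square the half-power; if odd, multiply by the base once.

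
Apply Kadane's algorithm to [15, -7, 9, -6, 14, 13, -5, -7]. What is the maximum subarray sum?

Using Kadane's algorithm on [15, -7, 9, -6, 14, 13, -5, -7]:

Scanning through the array:
Position 1 (value -7): max_ending_here = 8, max_so_far = 15
Position 2 (value 9): max_ending_here = 17, max_so_far = 17
Position 3 (value -6): max_ending_here = 11, max_so_far = 17
Position 4 (value 14): max_ending_here = 25, max_so_far = 25
Position 5 (value 13): max_ending_here = 38, max_so_far = 38
Position 6 (value -5): max_ending_here = 33, max_so_far = 38
Position 7 (value -7): max_ending_here = 26, max_so_far = 38

Maximum subarray: [15, -7, 9, -6, 14, 13]
Maximum sum: 38

The maximum subarray is [15, -7, 9, -6, 14, 13] with sum 38. This subarray runs from index 0 to index 5.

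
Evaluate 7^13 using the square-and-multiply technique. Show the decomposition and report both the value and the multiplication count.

Computing 7^13 by squaring (build up from 7^1; each line after the first costs one multiplication):

7^1 = 7
7^2 = (7^1)^2 = 7^2 = 49
7^3 = 7 * 7^2 = 7 * 49 = 343
7^6 = (7^3)^2 = 343^2 = 117649
7^12 = (7^6)^2 = 117649^2 = 13841287201
7^13 = 7 * 7^12 = 7 * 13841287201 = 96889010407

Result: 96889010407
Multiplications needed: 5 (5 lines after 7^1)

7^13 = 96889010407. Using exponentiation by squaring, this requires 5 multiplications. The key idea: if the exponent is even, square the half-power; if odd, multiply by the base once.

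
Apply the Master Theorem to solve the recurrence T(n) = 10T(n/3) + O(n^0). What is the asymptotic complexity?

Master Theorem for T(n) = 10T(n/3) + O(n^0):

a = 10, b = 3, c = 0
log_b(a) = log_3(10) = 2.0959

Case 1: c = 0 < log_3(10) = 2.0959
T(n) = O(n^(log_3 10))

For T(n) = 10T(n/3) + O(n^0): log_3(10) = 2.0959. This is Case 1 of the Master Theorem (c < log_b(a), work dominated by leaves), giving O(n^(log_3 10)).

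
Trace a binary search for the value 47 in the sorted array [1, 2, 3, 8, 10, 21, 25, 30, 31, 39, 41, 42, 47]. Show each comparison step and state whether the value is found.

Binary search for 47 in [1, 2, 3, 8, 10, 21, 25, 30, 31, 39, 41, 42, 47]:

lo=0, hi=12, mid=6, arr[mid]=25 -> 25 < 47, search right half
lo=7, hi=12, mid=9, arr[mid]=39 -> 39 < 47, search right half
lo=10, hi=12, mid=11, arr[mid]=42 -> 42 < 47, search right half
lo=12, hi=12, mid=12, arr[mid]=47 -> Found target at index 12!

Binary search finds 47 at index 12 after 4 comparisons. The search repeatedly halves the search space by comparing with the middle element.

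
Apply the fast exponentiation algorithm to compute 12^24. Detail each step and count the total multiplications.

Computing 12^24 by squaring (build up from 12^1; each line after the first costs one multiplication):

12^1 = 12
12^2 = (12^1)^2 = 12^2 = 144
12^3 = 12 * 12^2 = 12 * 144 = 1728
12^6 = (12^3)^2 = 1728^2 = 2985984
12^12 = (12^6)^2 = 2985984^2 = 8916100448256
12^24 = (12^12)^2 = 8916100448256^2 = 79496847203390844133441536

Result: 79496847203390844133441536
Multiplications needed: 5 (5 lines after 12^1)

12^24 = 79496847203390844133441536. Using exponentiation by squaring, this requires 5 multiplications. The key idea: if the exponent is even, square the half-power; if odd, multiply by the base once.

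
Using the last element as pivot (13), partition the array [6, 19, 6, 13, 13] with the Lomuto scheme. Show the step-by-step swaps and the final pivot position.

Lomuto partition with pivot = 13:

Initial array: [6, 19, 6, 13, 13]

arr[0]=6 <= 13: swap with position 0, array becomes [6, 19, 6, 13, 13]
arr[1]=19 > 13: no swap
arr[2]=6 <= 13: swap with position 1, array becomes [6, 6, 19, 13, 13]
arr[3]=13 <= 13: swap with position 2, array becomes [6, 6, 13, 19, 13]

Place pivot at position 3: [6, 6, 13, 13, 19]
Pivot position: 3

After partitioning with pivot 13, the array becomes [6, 6, 13, 13, 19]. The pivot is placed at index 3. All elements to the left of the pivot are <= 13, and all elements to the right are > 13.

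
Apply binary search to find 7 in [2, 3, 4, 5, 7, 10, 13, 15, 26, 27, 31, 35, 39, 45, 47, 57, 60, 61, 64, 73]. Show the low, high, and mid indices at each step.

Binary search for 7 in [2, 3, 4, 5, 7, 10, 13, 15, 26, 27, 31, 35, 39, 45, 47, 57, 60, 61, 64, 73]:

lo=0, hi=19, mid=9, arr[mid]=27 -> 27 > 7, search left half
lo=0, hi=8, mid=4, arr[mid]=7 -> Found target at index 4!

Binary search finds 7 at index 4 after 2 comparisons. The search repeatedly halves the search space by comparing with the middle element.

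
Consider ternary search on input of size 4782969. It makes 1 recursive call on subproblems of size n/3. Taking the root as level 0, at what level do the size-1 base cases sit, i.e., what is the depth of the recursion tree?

For divide and conquer with division factor 3:

Problem sizes at each level:
Level 0: 4782969
Level 1: 1594323
Level 2: 531441
Level 3: 177147
Level 4: 59049
Level 5: 19683
Level 6: 6561
Level 7: 2187
Level 8: 729
Level 9: 243
Level 10: 81
Level 11: 27
Level 12: 9
Level 13: 3
Level 14: 1

The root is level 0 and the size-1 base case is level 14 (the tree spans levels 0 through 14, i.e. 15 levels counting the root), so the depth is the number of divisions: log_3(4782969) = 14

The recursion tree depth is log_3(4782969) = 14. At each level, the problem size is divided by 3, so it takes 14 divisions to reduce to a base case of size 1. The algorithm makes 1 recursive call at each level.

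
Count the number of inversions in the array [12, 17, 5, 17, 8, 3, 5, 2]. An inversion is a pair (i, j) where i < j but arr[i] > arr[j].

Finding inversions in [12, 17, 5, 17, 8, 3, 5, 2]:

(0, 2): arr[0]=12 > arr[2]=5
(0, 4): arr[0]=12 > arr[4]=8
(0, 5): arr[0]=12 > arr[5]=3
(0, 6): arr[0]=12 > arr[6]=5
(0, 7): arr[0]=12 > arr[7]=2
(1, 2): arr[1]=17 > arr[2]=5
(1, 4): arr[1]=17 > arr[4]=8
(1, 5): arr[1]=17 > arr[5]=3
(1, 6): arr[1]=17 > arr[6]=5
(1, 7): arr[1]=17 > arr[7]=2
(2, 5): arr[2]=5 > arr[5]=3
(2, 7): arr[2]=5 > arr[7]=2
(3, 4): arr[3]=17 > arr[4]=8
(3, 5): arr[3]=17 > arr[5]=3
(3, 6): arr[3]=17 > arr[6]=5
(3, 7): arr[3]=17 > arr[7]=2
(4, 5): arr[4]=8 > arr[5]=3
(4, 6): arr[4]=8 > arr[6]=5
(4, 7): arr[4]=8 > arr[7]=2
(5, 7): arr[5]=3 > arr[7]=2
(6, 7): arr[6]=5 > arr[7]=2

Total inversions: 21

The array has 21 inversion(s): (0,2), (0,4), (0,5), (0,6), (0,7), (1,2), (1,4), (1,5), (1,6), (1,7), (2,5), (2,7), (3,4), (3,5), (3,6), (3,7), (4,5), (4,6), (4,7), (5,7), (6,7). Each pair (i,j) satisfies i < j and arr[i] > arr[j].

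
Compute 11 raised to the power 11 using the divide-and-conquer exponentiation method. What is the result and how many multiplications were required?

Computing 11^11 by squaring (build up from 11^1; each line after the first costs one multiplication):

11^1 = 11
11^2 = (11^1)^2 = 11^2 = 121
11^4 = (11^2)^2 = 121^2 = 14641
11^5 = 11 * 11^4 = 11 * 14641 = 161051
11^10 = (11^5)^2 = 161051^2 = 25937424601
11^11 = 11 * 11^10 = 11 * 25937424601 = 285311670611

Result: 285311670611
Multiplications needed: 5 (5 lines after 11^1)

11^11 = 285311670611. Using exponentiation by squaring, this requires 5 multiplications. The key idea: if the exponent is even, square the half-power; if odd, multiply by the base once.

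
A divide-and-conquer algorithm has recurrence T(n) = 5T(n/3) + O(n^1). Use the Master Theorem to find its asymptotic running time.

Master Theorem for T(n) = 5T(n/3) + O(n^1):

a = 5, b = 3, c = 1
log_b(a) = log_3(5) = 1.4650

Case 1: c = 1 < log_3(5) = 1.4650
T(n) = O(n^(log_3 5))

For T(n) = 5T(n/3) + O(n^1): log_3(5) = 1.4650. This is Case 1 of the Master Theorem (c < log_b(a), work dominated by leaves), giving O(n^(log_3 5)).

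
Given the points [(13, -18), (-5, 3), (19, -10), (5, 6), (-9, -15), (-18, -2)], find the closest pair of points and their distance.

Computing all pairwise distances among 6 points:

d((13, -18), (-5, 3)) = 27.6586
d((13, -18), (19, -10)) = 10.0 <-- minimum
d((13, -18), (5, 6)) = 25.2982
d((13, -18), (-9, -15)) = 22.2036
d((13, -18), (-18, -2)) = 34.8855
d((-5, 3), (19, -10)) = 27.2947
d((-5, 3), (5, 6)) = 10.4403
d((-5, 3), (-9, -15)) = 18.4391
d((-5, 3), (-18, -2)) = 13.9284
d((19, -10), (5, 6)) = 21.2603
d((19, -10), (-9, -15)) = 28.4429
d((19, -10), (-18, -2)) = 37.855
d((5, 6), (-9, -15)) = 25.2389
d((5, 6), (-18, -2)) = 24.3516
d((-9, -15), (-18, -2)) = 15.8114

Closest pair: (13, -18) and (19, -10) with distance 10.0

The closest pair is (13, -18) and (19, -10) with Euclidean distance 10.0. For 6 points, brute-force pairwise comparison is shown above. For large n, the divide-and-conquer algorithm (sort by x, recurse on halves, check the dividing strip) achieves O(n log n).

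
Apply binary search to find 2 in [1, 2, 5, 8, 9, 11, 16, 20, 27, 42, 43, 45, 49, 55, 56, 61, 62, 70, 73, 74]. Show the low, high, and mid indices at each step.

Binary search for 2 in [1, 2, 5, 8, 9, 11, 16, 20, 27, 42, 43, 45, 49, 55, 56, 61, 62, 70, 73, 74]:

lo=0, hi=19, mid=9, arr[mid]=42 -> 42 > 2, search left half
lo=0, hi=8, mid=4, arr[mid]=9 -> 9 > 2, search left half
lo=0, hi=3, mid=1, arr[mid]=2 -> Found target at index 1!

Binary search finds 2 at index 1 after 3 comparisons. The search repeatedly halves the search space by comparing with the middle element.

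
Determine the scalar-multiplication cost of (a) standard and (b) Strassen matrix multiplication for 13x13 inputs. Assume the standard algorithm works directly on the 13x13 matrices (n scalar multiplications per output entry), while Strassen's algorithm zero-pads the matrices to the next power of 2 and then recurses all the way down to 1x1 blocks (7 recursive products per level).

Matrix multiplication for 13x13 matrices:

Strassen's algorithm requires power-of-2 dimensions. Pad 13x13 to 16x16 (next power of 2).

Standard algorithm: 13^3 = 2197 multiplications
Strassen's algorithm: 7^(log2(16)) = 7^4 = 2401 multiplications
Difference: 2197 - 2401 = -204 (Strassen uses MORE here due to padding overhead — for small or just-over-power-of-2 n, padding can outweigh the per-level savings)

Standard: 2197 multiplications (13^3). Strassen: 2401 multiplications (7^4, after padding to 16x16). Strassen reduces 8 recursive multiplications to 7 at each level.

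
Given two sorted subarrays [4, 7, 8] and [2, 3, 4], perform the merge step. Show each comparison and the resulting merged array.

Merging process:

Compare 4 vs 2: take 2 from right. Merged: [2]
Compare 4 vs 3: take 3 from right. Merged: [2, 3]
Compare 4 vs 4: take 4 from left. Merged: [2, 3, 4]
Compare 7 vs 4: take 4 from right. Merged: [2, 3, 4, 4]
Append remaining from left: [7, 8]. Merged: [2, 3, 4, 4, 7, 8]

Final merged array: [2, 3, 4, 4, 7, 8]
Total comparisons: 4

The merged array is [2, 3, 4, 4, 7, 8], requiring 4 comparisons. The merge step runs in O(n) time where n is the total number of elements.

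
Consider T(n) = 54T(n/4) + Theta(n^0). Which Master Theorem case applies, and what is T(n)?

Master Theorem for T(n) = 54T(n/4) + O(n^0):

a = 54, b = 4, c = 0
log_b(a) = log_4(54) = 2.8774

Case 1: c = 0 < log_4(54) = 2.8774
T(n) = O(n^(log_4 54))

For T(n) = 54T(n/4) + O(n^0): log_4(54) = 2.8774. This is Case 1 of the Master Theorem (c < log_b(a), work dominated by leaves), giving O(n^(log_4 54)).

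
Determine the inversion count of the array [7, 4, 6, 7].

Finding inversions in [7, 4, 6, 7]:

(0, 1): arr[0]=7 > arr[1]=4
(0, 2): arr[0]=7 > arr[2]=6

Total inversions: 2

The array has 2 inversion(s): (0,1), (0,2). Each pair (i,j) satisfies i < j and arr[i] > arr[j].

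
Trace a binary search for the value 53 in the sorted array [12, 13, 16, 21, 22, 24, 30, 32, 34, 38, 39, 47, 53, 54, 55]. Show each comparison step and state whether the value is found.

Binary search for 53 in [12, 13, 16, 21, 22, 24, 30, 32, 34, 38, 39, 47, 53, 54, 55]:

lo=0, hi=14, mid=7, arr[mid]=32 -> 32 < 53, search right half
lo=8, hi=14, mid=11, arr[mid]=47 -> 47 < 53, search right half
lo=12, hi=14, mid=13, arr[mid]=54 -> 54 > 53, search left half
lo=12, hi=12, mid=12, arr[mid]=53 -> Found target at index 12!

Binary search finds 53 at index 12 after 4 comparisons. The search repeatedly halves the search space by comparing with the middle element.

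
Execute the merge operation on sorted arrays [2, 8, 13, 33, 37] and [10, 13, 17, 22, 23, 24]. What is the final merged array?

Merging process:

Compare 2 vs 10: take 2 from left. Merged: [2]
Compare 8 vs 10: take 8 from left. Merged: [2, 8]
Compare 13 vs 10: take 10 from right. Merged: [2, 8, 10]
Compare 13 vs 13: take 13 from left. Merged: [2, 8, 10, 13]
Compare 33 vs 13: take 13 from right. Merged: [2, 8, 10, 13, 13]
Compare 33 vs 17: take 17 from right. Merged: [2, 8, 10, 13, 13, 17]
Compare 33 vs 22: take 22 from right. Merged: [2, 8, 10, 13, 13, 17, 22]
Compare 33 vs 23: take 23 from right. Merged: [2, 8, 10, 13, 13, 17, 22, 23]
Compare 33 vs 24: take 24 from right. Merged: [2, 8, 10, 13, 13, 17, 22, 23, 24]
Append remaining from left: [33, 37]. Merged: [2, 8, 10, 13, 13, 17, 22, 23, 24, 33, 37]

Final merged array: [2, 8, 10, 13, 13, 17, 22, 23, 24, 33, 37]
Total comparisons: 9

The merged array is [2, 8, 10, 13, 13, 17, 22, 23, 24, 33, 37], requiring 9 comparisons. The merge step runs in O(n) time where n is the total number of elements.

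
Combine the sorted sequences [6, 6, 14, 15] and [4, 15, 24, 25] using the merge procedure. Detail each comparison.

Merging process:

Compare 6 vs 4: take 4 from right. Merged: [4]
Compare 6 vs 15: take 6 from left. Merged: [4, 6]
Compare 6 vs 15: take 6 from left. Merged: [4, 6, 6]
Compare 14 vs 15: take 14 from left. Merged: [4, 6, 6, 14]
Compare 15 vs 15: take 15 from left. Merged: [4, 6, 6, 14, 15]
Append remaining from right: [15, 24, 25]. Merged: [4, 6, 6, 14, 15, 15, 24, 25]

Final merged array: [4, 6, 6, 14, 15, 15, 24, 25]
Total comparisons: 5

The merged array is [4, 6, 6, 14, 15, 15, 24, 25], requiring 5 comparisons. The merge step runs in O(n) time where n is the total number of elements.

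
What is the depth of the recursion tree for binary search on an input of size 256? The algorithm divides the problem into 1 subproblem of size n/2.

For divide and conquer with division factor 2:

Problem sizes at each level:
Level 0: 256
Level 1: 128
Level 2: 64
Level 3: 32
Level 4: 16
Level 5: 8
Level 6: 4
Level 7: 2
Level 8: 1

The root is level 0 and the size-1 base case is level 8 (the tree spans levels 0 through 8, i.e. 9 levels counting the root), so the depth is the number of divisions: log_2(256) = 8

The recursion tree depth is log_2(256) = 8. At each level, the problem size is divided by 2, so it takes 8 divisions to reduce to a base case of size 1. The algorithm makes 1 recursive call at each level.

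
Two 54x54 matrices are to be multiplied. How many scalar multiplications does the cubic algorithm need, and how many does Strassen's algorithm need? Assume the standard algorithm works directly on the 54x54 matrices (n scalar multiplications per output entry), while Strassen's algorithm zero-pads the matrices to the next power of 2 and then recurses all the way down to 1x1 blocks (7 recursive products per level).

Matrix multiplication for 54x54 matrices:

Strassen's algorithm requires power-of-2 dimensions. Pad 54x54 to 64x64 (next power of 2).

Standard algorithm: 54^3 = 157464 multiplications
Strassen's algorithm: 7^(log2(64)) = 7^6 = 117649 multiplications
Savings: 157464 - 117649 = 39815 multiplications

Standard: 157464 multiplications (54^3). Strassen: 117649 multiplications (7^6, after padding to 64x64). Strassen reduces 8 recursive multiplications to 7 at each level.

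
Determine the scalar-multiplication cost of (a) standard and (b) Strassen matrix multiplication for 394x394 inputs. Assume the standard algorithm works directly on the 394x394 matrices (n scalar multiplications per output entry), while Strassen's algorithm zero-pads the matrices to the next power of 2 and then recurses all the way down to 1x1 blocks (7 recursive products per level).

Matrix multiplication for 394x394 matrices:

Strassen's algorithm requires power-of-2 dimensions. Pad 394x394 to 512x512 (next power of 2).

Standard algorithm: 394^3 = 61162984 multiplications
Strassen's algorithm: 7^(log2(512)) = 7^9 = 40353607 multiplications
Savings: 61162984 - 40353607 = 20809377 multiplications

Standard: 61162984 multiplications (394^3). Strassen: 40353607 multiplications (7^9, after padding to 512x512). Strassen reduces 8 recursive multiplications to 7 at each level.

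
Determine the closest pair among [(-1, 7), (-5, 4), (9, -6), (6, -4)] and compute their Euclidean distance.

Computing all pairwise distances among 4 points:

d((-1, 7), (-5, 4)) = 5.0
d((-1, 7), (9, -6)) = 16.4012
d((-1, 7), (6, -4)) = 13.0384
d((-5, 4), (9, -6)) = 17.2047
d((-5, 4), (6, -4)) = 13.6015
d((9, -6), (6, -4)) = 3.6056 <-- minimum

Closest pair: (9, -6) and (6, -4) with distance 3.6056

The closest pair is (9, -6) and (6, -4) with Euclidean distance 3.6056. For 4 points, brute-force pairwise comparison is shown above. For large n, the divide-and-conquer algorithm (sort by x, recurse on halves, check the dividing strip) achieves O(n log n).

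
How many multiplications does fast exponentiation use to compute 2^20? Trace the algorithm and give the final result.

Computing 2^20 by squaring (build up from 2^1; each line after the first costs one multiplication):

2^1 = 2
2^2 = (2^1)^2 = 2^2 = 4
2^4 = (2^2)^2 = 4^2 = 16
2^5 = 2 * 2^4 = 2 * 16 = 32
2^10 = (2^5)^2 = 32^2 = 1024
2^20 = (2^10)^2 = 1024^2 = 1048576

Result: 1048576
Multiplications needed: 5 (5 lines after 2^1)

2^20 = 1048576. Using exponentiation by squaring, this requires 5 multiplications. The key idea: if the exponent is even, square the half-power; if odd, multiply by the base once.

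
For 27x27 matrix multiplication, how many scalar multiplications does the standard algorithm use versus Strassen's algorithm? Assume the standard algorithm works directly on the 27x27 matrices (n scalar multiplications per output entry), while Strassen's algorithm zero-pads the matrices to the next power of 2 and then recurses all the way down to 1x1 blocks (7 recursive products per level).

Matrix multiplication for 27x27 matrices:

Strassen's algorithm requires power-of-2 dimensions. Pad 27x27 to 32x32 (next power of 2).

Standard algorithm: 27^3 = 19683 multiplications
Strassen's algorithm: 7^(log2(32)) = 7^5 = 16807 multiplications
Savings: 19683 - 16807 = 2876 multiplications

Standard: 19683 multiplications (27^3). Strassen: 16807 multiplications (7^5, after padding to 32x32). Strassen reduces 8 recursive multiplications to 7 at each level.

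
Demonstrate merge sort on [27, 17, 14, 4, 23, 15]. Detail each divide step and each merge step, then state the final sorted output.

Merge sort trace:

Split: [27, 17, 14, 4, 23, 15] -> [27, 17, 14] and [4, 23, 15]
  Split: [27, 17, 14] -> [27] and [17, 14]
    Split: [17, 14] -> [17] and [14]
    Merge: [17] + [14] -> [14, 17]
  Merge: [27] + [14, 17] -> [14, 17, 27]
  Split: [4, 23, 15] -> [4] and [23, 15]
    Split: [23, 15] -> [23] and [15]
    Merge: [23] + [15] -> [15, 23]
  Merge: [4] + [15, 23] -> [4, 15, 23]
Merge: [14, 17, 27] + [4, 15, 23] -> [4, 14, 15, 17, 23, 27]

Final sorted array: [4, 14, 15, 17, 23, 27]

The merge sort proceeds by recursively splitting the array and merging sorted halves.
After all merges, the sorted array is [4, 14, 15, 17, 23, 27].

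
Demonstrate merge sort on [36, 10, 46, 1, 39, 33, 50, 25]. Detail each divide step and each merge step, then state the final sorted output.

Merge sort trace:

Split: [36, 10, 46, 1, 39, 33, 50, 25] -> [36, 10, 46, 1] and [39, 33, 50, 25]
  Split: [36, 10, 46, 1] -> [36, 10] and [46, 1]
    Split: [36, 10] -> [36] and [10]
    Merge: [36] + [10] -> [10, 36]
    Split: [46, 1] -> [46] and [1]
    Merge: [46] + [1] -> [1, 46]
  Merge: [10, 36] + [1, 46] -> [1, 10, 36, 46]
  Split: [39, 33, 50, 25] -> [39, 33] and [50, 25]
    Split: [39, 33] -> [39] and [33]
    Merge: [39] + [33] -> [33, 39]
    Split: [50, 25] -> [50] and [25]
    Merge: [50] + [25] -> [25, 50]
  Merge: [33, 39] + [25, 50] -> [25, 33, 39, 50]
Merge: [1, 10, 36, 46] + [25, 33, 39, 50] -> [1, 10, 25, 33, 36, 39, 46, 50]

Final sorted array: [1, 10, 25, 33, 36, 39, 46, 50]

The merge sort proceeds by recursively splitting the array and merging sorted halves.
After all merges, the sorted array is [1, 10, 25, 33, 36, 39, 46, 50].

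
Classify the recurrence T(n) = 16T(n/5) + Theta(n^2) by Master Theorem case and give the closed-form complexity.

Master Theorem for T(n) = 16T(n/5) + O(n^2):

a = 16, b = 5, c = 2
log_b(a) = log_5(16) = 1.7227

Case 3: c = 2 > log_5(16) = 1.7227
T(n) = O(n^2) = O(n^2)

For T(n) = 16T(n/5) + O(n^2): log_5(16) = 1.7227. This is Case 3 of the Master Theorem (c > log_b(a), work dominated by root), giving O(n^2).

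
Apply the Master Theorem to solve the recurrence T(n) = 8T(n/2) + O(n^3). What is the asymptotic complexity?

Master Theorem for T(n) = 8T(n/2) + O(n^3):

a = 8, b = 2, c = 3
log_b(a) = log_2(8) = 3.0000

Case 2: c = 3 = log_2(8) = 3.0000
T(n) = O(n^3 log n) = O(n^3 log n)

For T(n) = 8T(n/2) + O(n^3): log_2(8) = 3.0000. This is Case 2 of the Master Theorem (c = log_b(a), equal work at all levels), giving O(n^3 log n).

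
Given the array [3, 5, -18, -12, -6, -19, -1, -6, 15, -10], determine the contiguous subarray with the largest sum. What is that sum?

Using Kadane's algorithm on [3, 5, -18, -12, -6, -19, -1, -6, 15, -10]:

Scanning through the array:
Position 1 (value 5): max_ending_here = 8, max_so_far = 8
Position 2 (value -18): max_ending_here = -10, max_so_far = 8
Position 3 (value -12): max_ending_here = -12, max_so_far = 8
Position 4 (value -6): max_ending_here = -6, max_so_far = 8
Position 5 (value -19): max_ending_here = -19, max_so_far = 8
Position 6 (value -1): max_ending_here = -1, max_so_far = 8
Position 7 (value -6): max_ending_here = -6, max_so_far = 8
Position 8 (value 15): max_ending_here = 15, max_so_far = 15
Position 9 (value -10): max_ending_here = 5, max_so_far = 15

Maximum subarray: [15]
Maximum sum: 15

The maximum subarray is [15] with sum 15. This subarray runs from index 8 to index 8.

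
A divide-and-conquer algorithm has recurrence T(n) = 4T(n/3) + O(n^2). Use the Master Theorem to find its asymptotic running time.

Master Theorem for T(n) = 4T(n/3) + O(n^2):

a = 4, b = 3, c = 2
log_b(a) = log_3(4) = 1.2619

Case 3: c = 2 > log_3(4) = 1.2619
T(n) = O(n^2) = O(n^2)

For T(n) = 4T(n/3) + O(n^2): log_3(4) = 1.2619. This is Case 3 of the Master Theorem (c > log_b(a), work dominated by root), giving O(n^2).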